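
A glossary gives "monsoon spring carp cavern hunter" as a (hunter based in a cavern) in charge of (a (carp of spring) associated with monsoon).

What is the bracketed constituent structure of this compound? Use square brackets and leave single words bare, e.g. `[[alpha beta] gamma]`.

The outermost head in the paraphrase is "hunter" (specifically "cavern hunter"), modified by "monsoon spring carp".
"monsoon spring carp" → head "carp" (specifically "spring carp"), modifier "monsoon".
"spring carp" → head "carp", modifier "spring".
"cavern hunter" → head "hunter", modifier "cavern".
Assembled: [[monsoon [spring carp]] [cavern hunter]].

[[monsoon [spring carp]] [cavern hunter]]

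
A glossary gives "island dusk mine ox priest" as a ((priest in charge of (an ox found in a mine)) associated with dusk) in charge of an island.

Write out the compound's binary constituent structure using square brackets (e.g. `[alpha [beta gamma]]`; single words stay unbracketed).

Whole compound: head "priest" (specifically "dusk mine ox priest"), modifier "island".
"dusk mine ox priest" → head "priest" (specifically "mine ox priest"), modifier "dusk".
"mine ox priest" → head "priest", modifier "mine ox".
"mine ox" → head "ox", modifier "mine".
Assembled: [island [dusk [[mine ox] priest]]].

[island [dusk [[mine ox] priest]]]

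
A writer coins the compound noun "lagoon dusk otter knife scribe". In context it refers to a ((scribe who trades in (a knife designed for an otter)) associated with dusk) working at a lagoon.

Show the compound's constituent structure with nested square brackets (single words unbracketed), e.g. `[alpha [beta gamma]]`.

At the top level: head "scribe" (specifically "dusk otter knife scribe"); modifier "lagoon".
"dusk otter knife scribe" → head "scribe" (specifically "otter knife scribe"), modifier "dusk".
"otter knife scribe" → head "scribe", modifier "otter knife".
"otter knife" → head "knife", modifier "otter".
Putting it together: [lagoon [dusk [[otter knife] scribe]]].

[lagoon [dusk [[otter knife] scribe]]]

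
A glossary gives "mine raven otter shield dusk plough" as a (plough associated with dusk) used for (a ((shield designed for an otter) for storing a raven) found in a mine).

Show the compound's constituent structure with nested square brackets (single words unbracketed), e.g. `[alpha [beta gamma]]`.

The outermost head in the paraphrase is "plough" (specifically "dusk plough"), modified by "mine raven otter shield".
"mine raven otter shield" → head "shield" (specifically "raven otter shield"), modifier "mine".
"raven otter shield" → head "shield" (specifically "otter shield"), modifier "raven".
"otter shield" → head "shield", modifier "otter".
"dusk plough" → head "plough", modifier "dusk".
Assembled: [[mine [raven [otter shield]]] [dusk plough]].

[[mine [raven [otter shield]]] [dusk plough]]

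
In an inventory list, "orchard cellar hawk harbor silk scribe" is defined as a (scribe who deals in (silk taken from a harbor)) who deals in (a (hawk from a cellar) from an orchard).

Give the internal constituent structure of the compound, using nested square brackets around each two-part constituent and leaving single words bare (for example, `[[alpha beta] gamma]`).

[[orchard [cellar hawk]] [[harbor silk] scribe]]

Whole compound: head "scribe" (specifically "harbor silk scribe"), modifier "orchard cellar hawk".
"orchard cellar hawk" → head "hawk" (specifically "cellar hawk"), modifier "orchard".
"cellar hawk" → head "hawk", modifier "cellar".
"harbor silk scribe" → head "scribe", modifier "harbor silk".
"harbor silk" → head "silk", modifier "harbor".
So the structure is [[orchard [cellar hawk]] [[harbor silk] scribe]].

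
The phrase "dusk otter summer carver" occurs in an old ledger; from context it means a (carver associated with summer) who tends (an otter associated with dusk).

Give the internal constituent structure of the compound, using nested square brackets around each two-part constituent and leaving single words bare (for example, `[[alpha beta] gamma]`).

Overall it is a kind of carver (specifically "summer carver"); the modifier is "dusk otter".
"dusk otter" → head "otter", modifier "dusk".
"summer carver" → head "carver", modifier "summer".
Putting it together: [[dusk otter] [summer carver]].

[[dusk otter] [summer carver]]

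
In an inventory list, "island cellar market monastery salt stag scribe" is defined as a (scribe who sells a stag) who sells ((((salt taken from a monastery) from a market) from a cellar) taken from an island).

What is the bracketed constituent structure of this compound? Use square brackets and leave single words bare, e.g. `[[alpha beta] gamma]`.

The outermost head in the paraphrase is "scribe" (specifically "stag scribe"), modified by "island cellar market monastery salt".
Inside "island cellar market monastery salt": head "salt" (specifically "cellar market monastery salt"), modifier "island".
Inside "cellar market monastery salt": head "salt" (specifically "market monastery salt"), modifier "cellar".
Inside "market monastery salt": head "salt" (specifically "monastery salt"), modifier "market".
Inside "monastery salt": head "salt", modifier "monastery".
Inside "stag scribe": head "scribe", modifier "stag".
Assembled: [[island [cellar [market [monastery salt]]]] [stag scribe]].

[[island [cellar [market [monastery salt]]]] [stag scribe]]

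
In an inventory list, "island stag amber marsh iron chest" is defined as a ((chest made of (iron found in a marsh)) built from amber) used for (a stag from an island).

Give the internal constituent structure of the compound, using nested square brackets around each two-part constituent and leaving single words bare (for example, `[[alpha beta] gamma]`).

At the top level: head "chest" (specifically "amber marsh iron chest"); modifier "island stag".
"island stag" → head "stag", modifier "island".
"amber marsh iron chest" → head "chest" (specifically "marsh iron chest"), modifier "amber".
"marsh iron chest" → head "chest", modifier "marsh iron".
"marsh iron" → head "iron", modifier "marsh".
So the structure is [[island stag] [amber [[marsh iron] chest]]].

[[island stag] [amber [[marsh iron] chest]]]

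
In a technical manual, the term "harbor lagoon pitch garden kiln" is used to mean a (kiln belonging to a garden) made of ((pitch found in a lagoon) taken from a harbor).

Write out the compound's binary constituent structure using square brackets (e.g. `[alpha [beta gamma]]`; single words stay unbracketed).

[[harbor [lagoon pitch]] [garden kiln]]

At the top level: head "kiln" (specifically "garden kiln"); modifier "harbor lagoon pitch".
Inside "harbor lagoon pitch": head "pitch" (specifically "lagoon pitch"), modifier "harbor".
Inside "lagoon pitch": head "pitch", modifier "lagoon".
Inside "garden kiln": head "kiln", modifier "garden".
So the structure is [[harbor [lagoon pitch]] [garden kiln]].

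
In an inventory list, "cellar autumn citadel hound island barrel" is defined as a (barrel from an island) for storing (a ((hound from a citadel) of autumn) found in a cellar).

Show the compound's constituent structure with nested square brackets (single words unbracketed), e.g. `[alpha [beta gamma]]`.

The outermost head in the paraphrase is "barrel" (specifically "island barrel"), modified by "cellar autumn citadel hound".
Inside "cellar autumn citadel hound": head "hound" (specifically "autumn citadel hound"), modifier "cellar".
Inside "autumn citadel hound": head "hound" (specifically "citadel hound"), modifier "autumn".
Inside "citadel hound": head "hound", modifier "citadel".
Inside "island barrel": head "barrel", modifier "island".
So the structure is [[cellar [autumn [citadel hound]]] [island barrel]].

[[cellar [autumn [citadel hound]]] [island barrel]]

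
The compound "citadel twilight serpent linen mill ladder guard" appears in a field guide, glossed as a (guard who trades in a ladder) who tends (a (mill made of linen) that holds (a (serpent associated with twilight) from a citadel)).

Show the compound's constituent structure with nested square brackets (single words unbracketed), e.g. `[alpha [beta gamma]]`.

Whole compound: head "guard" (specifically "ladder guard"), modifier "citadel twilight serpent linen mill".
Inside "citadel twilight serpent linen mill": head "mill" (specifically "linen mill"), modifier "citadel twilight serpent".
Inside "citadel twilight serpent": head "serpent" (specifically "twilight serpent"), modifier "citadel".
Inside "twilight serpent": head "serpent", modifier "twilight".
Inside "linen mill": head "mill", modifier "linen".
Inside "ladder guard": head "guard", modifier "ladder".
So the structure is [[[citadel [twilight serpent]] [linen mill]] [ladder guard]].

[[[citadel [twilight serpent]] [linen mill]] [ladder guard]]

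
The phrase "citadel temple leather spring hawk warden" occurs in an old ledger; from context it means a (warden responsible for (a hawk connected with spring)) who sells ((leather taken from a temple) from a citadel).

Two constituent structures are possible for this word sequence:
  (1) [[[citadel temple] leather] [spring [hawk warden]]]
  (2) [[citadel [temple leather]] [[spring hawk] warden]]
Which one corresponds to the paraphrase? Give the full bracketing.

The paraphrase's head is the "warden" part ("spring hawk warden"); its modifier is "citadel temple leather".
That top-level split, carried through the inner groups, gives [[citadel [temple leather]] [[spring hawk] warden]].

[[citadel [temple leather]] [[spring hawk] warden]]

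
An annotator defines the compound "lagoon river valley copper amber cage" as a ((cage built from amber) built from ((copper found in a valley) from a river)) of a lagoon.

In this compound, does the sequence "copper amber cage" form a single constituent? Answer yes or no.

no

The top-level split is [lagoon] [river valley copper amber cage]; the full structure is [lagoon [[river [valley copper]] [amber cage]]].
"copper amber cage" straddles a constituent boundary, so it is not a single unit.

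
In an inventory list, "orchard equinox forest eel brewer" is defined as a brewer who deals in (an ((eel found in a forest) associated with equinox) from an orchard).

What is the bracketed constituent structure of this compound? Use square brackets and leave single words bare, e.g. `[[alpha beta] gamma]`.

[[orchard [equinox [forest eel]]] brewer]

The outermost head in the paraphrase is "brewer", modified by "orchard equinox forest eel".
Within "orchard equinox forest eel", the head is "eel" (specifically "equinox forest eel") and the modifier is "orchard".
Within "equinox forest eel", the head is "eel" (specifically "forest eel") and the modifier is "equinox".
Within "forest eel", the head is "eel" and the modifier is "forest".
Assembled: [[orchard [equinox [forest eel]]] brewer].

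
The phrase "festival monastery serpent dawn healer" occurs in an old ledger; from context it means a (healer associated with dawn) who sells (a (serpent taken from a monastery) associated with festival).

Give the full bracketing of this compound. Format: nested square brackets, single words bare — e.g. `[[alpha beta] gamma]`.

Whole compound: head "healer" (specifically "dawn healer"), modifier "festival monastery serpent".
Within "festival monastery serpent", the head is "serpent" (specifically "monastery serpent") and the modifier is "festival".
Within "monastery serpent", the head is "serpent" and the modifier is "monastery".
Within "dawn healer", the head is "healer" and the modifier is "dawn".
Putting it together: [[festival [monastery serpent]] [dawn healer]].

[[festival [monastery serpent]] [dawn healer]]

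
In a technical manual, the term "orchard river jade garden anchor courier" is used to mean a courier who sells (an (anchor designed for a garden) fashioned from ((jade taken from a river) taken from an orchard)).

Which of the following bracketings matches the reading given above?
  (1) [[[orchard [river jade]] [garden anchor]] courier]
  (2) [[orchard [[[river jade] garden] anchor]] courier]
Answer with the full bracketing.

[[[orchard [river jade]] [garden anchor]] courier]

The paraphrase's head is the "courier" part ("courier"); its modifier is "orchard river jade garden anchor".
That top-level split, carried through the inner groups, gives [[[orchard [river jade]] [garden anchor]] courier].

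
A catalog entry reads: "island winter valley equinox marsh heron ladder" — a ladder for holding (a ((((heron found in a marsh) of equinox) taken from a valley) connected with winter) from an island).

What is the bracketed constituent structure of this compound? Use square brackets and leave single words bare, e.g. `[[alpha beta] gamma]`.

Overall it is a kind of ladder; the modifier is "island winter valley equinox marsh heron".
Inside "island winter valley equinox marsh heron": head "heron" (specifically "winter valley equinox marsh heron"), modifier "island".
Inside "winter valley equinox marsh heron": head "heron" (specifically "valley equinox marsh heron"), modifier "winter".
Inside "valley equinox marsh heron": head "heron" (specifically "equinox marsh heron"), modifier "valley".
Inside "equinox marsh heron": head "heron" (specifically "marsh heron"), modifier "equinox".
Inside "marsh heron": head "heron", modifier "marsh".
Putting it together: [[island [winter [valley [equinox [marsh heron]]]]] ladder].

[[island [winter [valley [equinox [marsh heron]]]]] ladder]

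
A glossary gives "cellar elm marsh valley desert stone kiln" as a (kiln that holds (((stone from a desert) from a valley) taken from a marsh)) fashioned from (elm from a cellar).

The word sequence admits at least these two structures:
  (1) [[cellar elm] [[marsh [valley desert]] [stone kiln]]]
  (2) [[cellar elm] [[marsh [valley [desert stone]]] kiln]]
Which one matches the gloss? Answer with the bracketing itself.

[[cellar elm] [[marsh [valley [desert stone]]] kiln]]

The paraphrase's head is the "kiln" part ("marsh valley desert stone kiln"); its modifier is "cellar elm".
That top-level split, carried through the inner groups, gives [[cellar elm] [[marsh [valley [desert stone]]] kiln]].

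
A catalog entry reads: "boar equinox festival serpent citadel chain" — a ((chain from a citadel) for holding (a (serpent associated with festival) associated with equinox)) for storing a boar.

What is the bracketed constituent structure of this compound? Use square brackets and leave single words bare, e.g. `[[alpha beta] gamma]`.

[boar [[equinox [festival serpent]] [citadel chain]]]

Overall it is a kind of chain (specifically "equinox festival serpent citadel chain"); the modifier is "boar".
Within "equinox festival serpent citadel chain", the head is "chain" (specifically "citadel chain") and the modifier is "equinox festival serpent".
Within "equinox festival serpent", the head is "serpent" (specifically "festival serpent") and the modifier is "equinox".
Within "festival serpent", the head is "serpent" and the modifier is "festival".
Within "citadel chain", the head is "chain" and the modifier is "citadel".
Putting it together: [boar [[equinox [festival serpent]] [citadel chain]]].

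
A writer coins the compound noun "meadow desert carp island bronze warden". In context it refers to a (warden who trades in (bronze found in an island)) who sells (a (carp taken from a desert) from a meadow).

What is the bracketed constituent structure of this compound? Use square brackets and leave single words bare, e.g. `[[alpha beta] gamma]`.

Whole compound: head "warden" (specifically "island bronze warden"), modifier "meadow desert carp".
Inside "meadow desert carp": head "carp" (specifically "desert carp"), modifier "meadow".
Inside "desert carp": head "carp", modifier "desert".
Inside "island bronze warden": head "warden", modifier "island bronze".
Inside "island bronze": head "bronze", modifier "island".
Assembled: [[meadow [desert carp]] [[island bronze] warden]].

[[meadow [desert carp]] [[island bronze] warden]]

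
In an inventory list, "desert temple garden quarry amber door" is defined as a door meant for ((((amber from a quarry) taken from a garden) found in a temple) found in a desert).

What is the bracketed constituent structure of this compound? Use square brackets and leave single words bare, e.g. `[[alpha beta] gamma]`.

[[desert [temple [garden [quarry amber]]]] door]

Overall it is a kind of door; the modifier is "desert temple garden quarry amber".
Inside "desert temple garden quarry amber": head "amber" (specifically "temple garden quarry amber"), modifier "desert".
Inside "temple garden quarry amber": head "amber" (specifically "garden quarry amber"), modifier "temple".
Inside "garden quarry amber": head "amber" (specifically "quarry amber"), modifier "garden".
Inside "quarry amber": head "amber", modifier "quarry".
So the structure is [[desert [temple [garden [quarry amber]]]] door].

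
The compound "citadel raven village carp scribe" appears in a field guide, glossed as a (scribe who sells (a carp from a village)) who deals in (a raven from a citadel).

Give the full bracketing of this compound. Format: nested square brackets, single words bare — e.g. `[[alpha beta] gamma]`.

[[citadel raven] [[village carp] scribe]]

At the top level: head "scribe" (specifically "village carp scribe"); modifier "citadel raven".
Inside "citadel raven": head "raven", modifier "citadel".
Inside "village carp scribe": head "scribe", modifier "village carp".
Inside "village carp": head "carp", modifier "village".
So the structure is [[citadel raven] [[village carp] scribe]].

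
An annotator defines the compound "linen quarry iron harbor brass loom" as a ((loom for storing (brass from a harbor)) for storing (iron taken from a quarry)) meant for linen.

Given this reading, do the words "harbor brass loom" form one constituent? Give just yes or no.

yes

The paraphrase groups the words so that "harbor brass loom" is one unit: it corresponds to a single parenthesized sub-phrase.
The full structure is [linen [[quarry iron] [[harbor brass] loom]]], in which [harbor brass loom] is a constituent.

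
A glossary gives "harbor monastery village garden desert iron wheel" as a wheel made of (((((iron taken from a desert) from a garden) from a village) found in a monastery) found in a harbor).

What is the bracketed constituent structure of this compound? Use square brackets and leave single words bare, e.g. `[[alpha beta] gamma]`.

[[harbor [monastery [village [garden [desert iron]]]]] wheel]

Whole compound: head "wheel", modifier "harbor monastery village garden desert iron".
"harbor monastery village garden desert iron" → head "iron" (specifically "monastery village garden desert iron"), modifier "harbor".
"monastery village garden desert iron" → head "iron" (specifically "village garden desert iron"), modifier "monastery".
"village garden desert iron" → head "iron" (specifically "garden desert iron"), modifier "village".
"garden desert iron" → head "iron" (specifically "desert iron"), modifier "garden".
"desert iron" → head "iron", modifier "desert".
Putting it together: [[harbor [monastery [village [garden [desert iron]]]]] wheel].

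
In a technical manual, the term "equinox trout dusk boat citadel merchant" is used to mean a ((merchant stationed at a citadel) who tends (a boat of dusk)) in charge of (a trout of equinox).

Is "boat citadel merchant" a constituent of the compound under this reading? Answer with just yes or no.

The top-level split is [equinox trout] [dusk boat citadel merchant]; the full structure is [[equinox trout] [[dusk boat] [citadel merchant]]].
"boat citadel merchant" straddles a constituent boundary, so it is not a single unit.

no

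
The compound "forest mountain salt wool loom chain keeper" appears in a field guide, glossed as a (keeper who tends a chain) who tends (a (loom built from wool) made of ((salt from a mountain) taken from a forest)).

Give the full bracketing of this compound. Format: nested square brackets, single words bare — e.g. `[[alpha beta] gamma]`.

At the top level: head "keeper" (specifically "chain keeper"); modifier "forest mountain salt wool loom".
"forest mountain salt wool loom" → head "loom" (specifically "wool loom"), modifier "forest mountain salt".
"forest mountain salt" → head "salt" (specifically "mountain salt"), modifier "forest".
"mountain salt" → head "salt", modifier "mountain".
"wool loom" → head "loom", modifier "wool".
"chain keeper" → head "keeper", modifier "chain".
Assembled: [[[forest [mountain salt]] [wool loom]] [chain keeper]].

[[[forest [mountain salt]] [wool loom]] [chain keeper]]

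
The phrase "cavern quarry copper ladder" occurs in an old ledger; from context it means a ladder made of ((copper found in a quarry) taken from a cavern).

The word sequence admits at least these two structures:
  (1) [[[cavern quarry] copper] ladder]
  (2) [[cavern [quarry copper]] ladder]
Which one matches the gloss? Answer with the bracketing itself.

[[cavern [quarry copper]] ladder]

The paraphrase's head is the "ladder" part ("ladder"); its modifier is "cavern quarry copper".
That top-level split, carried through the inner groups, gives [[cavern [quarry copper]] ladder].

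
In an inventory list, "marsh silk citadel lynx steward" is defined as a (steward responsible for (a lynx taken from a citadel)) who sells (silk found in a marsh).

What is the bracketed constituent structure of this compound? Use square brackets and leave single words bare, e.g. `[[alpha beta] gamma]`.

[[marsh silk] [[citadel lynx] steward]]

The outermost head in the paraphrase is "steward" (specifically "citadel lynx steward"), modified by "marsh silk".
Inside "marsh silk": head "silk", modifier "marsh".
Inside "citadel lynx steward": head "steward", modifier "citadel lynx".
Inside "citadel lynx": head "lynx", modifier "citadel".
Putting it together: [[marsh silk] [[citadel lynx] steward]].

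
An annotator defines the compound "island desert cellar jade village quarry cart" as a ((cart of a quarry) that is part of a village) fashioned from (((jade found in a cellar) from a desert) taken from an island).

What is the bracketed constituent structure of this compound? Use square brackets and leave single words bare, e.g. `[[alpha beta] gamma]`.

At the top level: head "cart" (specifically "village quarry cart"); modifier "island desert cellar jade".
Inside "island desert cellar jade": head "jade" (specifically "desert cellar jade"), modifier "island".
Inside "desert cellar jade": head "jade" (specifically "cellar jade"), modifier "desert".
Inside "cellar jade": head "jade", modifier "cellar".
Inside "village quarry cart": head "cart" (specifically "quarry cart"), modifier "village".
Inside "quarry cart": head "cart", modifier "quarry".
Putting it together: [[island [desert [cellar jade]]] [village [quarry cart]]].

[[island [desert [cellar jade]]] [village [quarry cart]]]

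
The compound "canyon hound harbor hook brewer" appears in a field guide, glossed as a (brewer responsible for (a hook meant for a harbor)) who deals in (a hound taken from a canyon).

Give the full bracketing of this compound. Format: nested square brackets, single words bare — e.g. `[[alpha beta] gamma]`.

The outermost head in the paraphrase is "brewer" (specifically "harbor hook brewer"), modified by "canyon hound".
Inside "canyon hound": head "hound", modifier "canyon".
Inside "harbor hook brewer": head "brewer", modifier "harbor hook".
Inside "harbor hook": head "hook", modifier "harbor".
Putting it together: [[canyon hound] [[harbor hook] brewer]].

[[canyon hound] [[harbor hook] brewer]]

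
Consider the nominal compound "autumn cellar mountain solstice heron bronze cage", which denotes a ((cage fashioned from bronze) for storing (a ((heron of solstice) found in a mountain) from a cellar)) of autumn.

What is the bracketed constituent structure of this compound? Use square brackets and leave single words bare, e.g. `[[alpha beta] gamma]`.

The outermost head in the paraphrase is "cage" (specifically "cellar mountain solstice heron bronze cage"), modified by "autumn".
Within "cellar mountain solstice heron bronze cage", the head is "cage" (specifically "bronze cage") and the modifier is "cellar mountain solstice heron".
Within "cellar mountain solstice heron", the head is "heron" (specifically "mountain solstice heron") and the modifier is "cellar".
Within "mountain solstice heron", the head is "heron" (specifically "solstice heron") and the modifier is "mountain".
Within "solstice heron", the head is "heron" and the modifier is "solstice".
Within "bronze cage", the head is "cage" and the modifier is "bronze".
Putting it together: [autumn [[cellar [mountain [solstice heron]]] [bronze cage]]].

[autumn [[cellar [mountain [solstice heron]]] [bronze cage]]]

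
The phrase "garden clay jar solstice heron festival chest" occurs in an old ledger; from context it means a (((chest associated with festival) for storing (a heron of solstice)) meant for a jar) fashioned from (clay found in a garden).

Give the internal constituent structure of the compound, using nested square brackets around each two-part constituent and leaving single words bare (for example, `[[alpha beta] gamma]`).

[[garden clay] [jar [[solstice heron] [festival chest]]]]

Whole compound: head "chest" (specifically "jar solstice heron festival chest"), modifier "garden clay".
"garden clay" → head "clay", modifier "garden".
"jar solstice heron festival chest" → head "chest" (specifically "solstice heron festival chest"), modifier "jar".
"solstice heron festival chest" → head "chest" (specifically "festival chest"), modifier "solstice heron".
"solstice heron" → head "heron", modifier "solstice".
"festival chest" → head "chest", modifier "festival".
So the structure is [[garden clay] [jar [[solstice heron] [festival chest]]]].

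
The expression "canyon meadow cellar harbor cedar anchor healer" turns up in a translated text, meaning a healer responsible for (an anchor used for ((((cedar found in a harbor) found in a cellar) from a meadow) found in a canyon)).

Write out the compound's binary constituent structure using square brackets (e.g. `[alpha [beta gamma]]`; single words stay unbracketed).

Overall it is a kind of healer; the modifier is "canyon meadow cellar harbor cedar anchor".
"canyon meadow cellar harbor cedar anchor" → head "anchor", modifier "canyon meadow cellar harbor cedar".
"canyon meadow cellar harbor cedar" → head "cedar" (specifically "meadow cellar harbor cedar"), modifier "canyon".
"meadow cellar harbor cedar" → head "cedar" (specifically "cellar harbor cedar"), modifier "meadow".
"cellar harbor cedar" → head "cedar" (specifically "harbor cedar"), modifier "cellar".
"harbor cedar" → head "cedar", modifier "harbor".
Assembled: [[[canyon [meadow [cellar [harbor cedar]]]] anchor] healer].

[[[canyon [meadow [cellar [harbor cedar]]]] anchor] healer]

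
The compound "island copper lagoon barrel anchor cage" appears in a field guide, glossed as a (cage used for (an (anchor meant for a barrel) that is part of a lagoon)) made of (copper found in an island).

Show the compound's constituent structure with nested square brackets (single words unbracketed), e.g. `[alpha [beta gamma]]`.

At the top level: head "cage" (specifically "lagoon barrel anchor cage"); modifier "island copper".
"island copper" → head "copper", modifier "island".
"lagoon barrel anchor cage" → head "cage", modifier "lagoon barrel anchor".
"lagoon barrel anchor" → head "anchor" (specifically "barrel anchor"), modifier "lagoon".
"barrel anchor" → head "anchor", modifier "barrel".
Putting it together: [[island copper] [[lagoon [barrel anchor]] cage]].

[[island copper] [[lagoon [barrel anchor]] cage]]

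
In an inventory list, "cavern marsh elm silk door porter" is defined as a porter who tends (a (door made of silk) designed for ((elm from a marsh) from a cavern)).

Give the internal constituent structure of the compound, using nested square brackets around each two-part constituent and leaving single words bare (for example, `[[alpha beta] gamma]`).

[[[cavern [marsh elm]] [silk door]] porter]

Overall it is a kind of porter; the modifier is "cavern marsh elm silk door".
"cavern marsh elm silk door" → head "door" (specifically "silk door"), modifier "cavern marsh elm".
"cavern marsh elm" → head "elm" (specifically "marsh elm"), modifier "cavern".
"marsh elm" → head "elm", modifier "marsh".
"silk door" → head "door", modifier "silk".
Putting it together: [[[cavern [marsh elm]] [silk door]] porter].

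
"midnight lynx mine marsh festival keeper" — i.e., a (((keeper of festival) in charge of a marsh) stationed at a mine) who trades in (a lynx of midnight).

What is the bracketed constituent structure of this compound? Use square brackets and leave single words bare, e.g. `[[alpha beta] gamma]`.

[[midnight lynx] [mine [marsh [festival keeper]]]]

Overall it is a kind of keeper (specifically "mine marsh festival keeper"); the modifier is "midnight lynx".
Within "midnight lynx", the head is "lynx" and the modifier is "midnight".
Within "mine marsh festival keeper", the head is "keeper" (specifically "marsh festival keeper") and the modifier is "mine".
Within "marsh festival keeper", the head is "keeper" (specifically "festival keeper") and the modifier is "marsh".
Within "festival keeper", the head is "keeper" and the modifier is "festival".
Assembled: [[midnight lynx] [mine [marsh [festival keeper]]]].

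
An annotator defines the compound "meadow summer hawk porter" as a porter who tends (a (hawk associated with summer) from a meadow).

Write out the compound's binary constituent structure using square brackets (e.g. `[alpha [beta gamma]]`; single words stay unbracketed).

Whole compound: head "porter", modifier "meadow summer hawk".
"meadow summer hawk" → head "hawk" (specifically "summer hawk"), modifier "meadow".
"summer hawk" → head "hawk", modifier "summer".
So the structure is [[meadow [summer hawk]] porter].

[[meadow [summer hawk]] porter]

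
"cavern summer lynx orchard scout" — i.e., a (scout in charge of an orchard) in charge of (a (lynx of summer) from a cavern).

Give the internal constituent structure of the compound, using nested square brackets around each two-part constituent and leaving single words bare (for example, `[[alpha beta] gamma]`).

The outermost head in the paraphrase is "scout" (specifically "orchard scout"), modified by "cavern summer lynx".
"cavern summer lynx" → head "lynx" (specifically "summer lynx"), modifier "cavern".
"summer lynx" → head "lynx", modifier "summer".
"orchard scout" → head "scout", modifier "orchard".
Putting it together: [[cavern [summer lynx]] [orchard scout]].

[[cavern [summer lynx]] [orchard scout]]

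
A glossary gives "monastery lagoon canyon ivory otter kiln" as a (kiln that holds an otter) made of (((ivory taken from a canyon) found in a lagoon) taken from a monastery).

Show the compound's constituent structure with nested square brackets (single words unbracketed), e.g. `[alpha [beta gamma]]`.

[[monastery [lagoon [canyon ivory]]] [otter kiln]]

The outermost head in the paraphrase is "kiln" (specifically "otter kiln"), modified by "monastery lagoon canyon ivory".
Inside "monastery lagoon canyon ivory": head "ivory" (specifically "lagoon canyon ivory"), modifier "monastery".
Inside "lagoon canyon ivory": head "ivory" (specifically "canyon ivory"), modifier "lagoon".
Inside "canyon ivory": head "ivory", modifier "canyon".
Inside "otter kiln": head "kiln", modifier "otter".
So the structure is [[monastery [lagoon [canyon ivory]]] [otter kiln]].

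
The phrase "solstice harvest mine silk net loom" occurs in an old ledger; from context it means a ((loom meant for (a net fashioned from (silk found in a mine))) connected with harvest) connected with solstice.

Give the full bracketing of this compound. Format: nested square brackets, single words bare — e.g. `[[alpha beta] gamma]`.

Whole compound: head "loom" (specifically "harvest mine silk net loom"), modifier "solstice".
Within "harvest mine silk net loom", the head is "loom" (specifically "mine silk net loom") and the modifier is "harvest".
Within "mine silk net loom", the head is "loom" and the modifier is "mine silk net".
Within "mine silk net", the head is "net" and the modifier is "mine silk".
Within "mine silk", the head is "silk" and the modifier is "mine".
So the structure is [solstice [harvest [[[mine silk] net] loom]]].

[solstice [harvest [[[mine silk] net] loom]]]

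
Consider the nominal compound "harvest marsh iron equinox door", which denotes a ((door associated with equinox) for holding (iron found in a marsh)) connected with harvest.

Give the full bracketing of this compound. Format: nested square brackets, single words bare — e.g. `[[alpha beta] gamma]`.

The outermost head in the paraphrase is "door" (specifically "marsh iron equinox door"), modified by "harvest".
Within "marsh iron equinox door", the head is "door" (specifically "equinox door") and the modifier is "marsh iron".
Within "marsh iron", the head is "iron" and the modifier is "marsh".
Within "equinox door", the head is "door" and the modifier is "equinox".
So the structure is [harvest [[marsh iron] [equinox door]]].

[harvest [[marsh iron] [equinox door]]]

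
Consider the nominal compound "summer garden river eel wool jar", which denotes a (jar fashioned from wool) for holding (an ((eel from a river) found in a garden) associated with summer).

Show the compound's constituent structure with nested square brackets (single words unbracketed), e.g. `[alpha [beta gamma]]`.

[[summer [garden [river eel]]] [wool jar]]

The outermost head in the paraphrase is "jar" (specifically "wool jar"), modified by "summer garden river eel".
Inside "summer garden river eel": head "eel" (specifically "garden river eel"), modifier "summer".
Inside "garden river eel": head "eel" (specifically "river eel"), modifier "garden".
Inside "river eel": head "eel", modifier "river".
Inside "wool jar": head "jar", modifier "wool".
So the structure is [[summer [garden [river eel]]] [wool jar]].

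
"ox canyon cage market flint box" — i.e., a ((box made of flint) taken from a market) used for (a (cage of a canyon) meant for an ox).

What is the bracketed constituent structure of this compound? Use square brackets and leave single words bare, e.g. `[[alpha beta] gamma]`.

[[ox [canyon cage]] [market [flint box]]]

Whole compound: head "box" (specifically "market flint box"), modifier "ox canyon cage".
Within "ox canyon cage", the head is "cage" (specifically "canyon cage") and the modifier is "ox".
Within "canyon cage", the head is "cage" and the modifier is "canyon".
Within "market flint box", the head is "box" (specifically "flint box") and the modifier is "market".
Within "flint box", the head is "box" and the modifier is "flint".
Assembled: [[ox [canyon cage]] [market [flint box]]].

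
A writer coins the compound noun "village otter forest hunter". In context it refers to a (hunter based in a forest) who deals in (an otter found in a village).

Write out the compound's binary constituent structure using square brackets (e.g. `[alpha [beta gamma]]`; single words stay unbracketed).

Whole compound: head "hunter" (specifically "forest hunter"), modifier "village otter".
"village otter" → head "otter", modifier "village".
"forest hunter" → head "hunter", modifier "forest".
Assembled: [[village otter] [forest hunter]].

[[village otter] [forest hunter]]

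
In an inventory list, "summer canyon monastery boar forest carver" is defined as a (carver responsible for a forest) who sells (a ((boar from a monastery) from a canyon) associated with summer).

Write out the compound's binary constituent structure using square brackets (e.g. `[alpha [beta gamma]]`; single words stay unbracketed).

[[summer [canyon [monastery boar]]] [forest carver]]

The outermost head in the paraphrase is "carver" (specifically "forest carver"), modified by "summer canyon monastery boar".
Inside "summer canyon monastery boar": head "boar" (specifically "canyon monastery boar"), modifier "summer".
Inside "canyon monastery boar": head "boar" (specifically "monastery boar"), modifier "canyon".
Inside "monastery boar": head "boar", modifier "monastery".
Inside "forest carver": head "carver", modifier "forest".
Assembled: [[summer [canyon [monastery boar]]] [forest carver]].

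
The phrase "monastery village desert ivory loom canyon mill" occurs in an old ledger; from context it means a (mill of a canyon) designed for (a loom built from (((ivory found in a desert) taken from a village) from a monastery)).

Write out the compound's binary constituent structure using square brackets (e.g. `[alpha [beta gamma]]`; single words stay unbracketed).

Whole compound: head "mill" (specifically "canyon mill"), modifier "monastery village desert ivory loom".
"monastery village desert ivory loom" → head "loom", modifier "monastery village desert ivory".
"monastery village desert ivory" → head "ivory" (specifically "village desert ivory"), modifier "monastery".
"village desert ivory" → head "ivory" (specifically "desert ivory"), modifier "village".
"desert ivory" → head "ivory", modifier "desert".
"canyon mill" → head "mill", modifier "canyon".
Putting it together: [[[monastery [village [desert ivory]]] loom] [canyon mill]].

[[[monastery [village [desert ivory]]] loom] [canyon mill]]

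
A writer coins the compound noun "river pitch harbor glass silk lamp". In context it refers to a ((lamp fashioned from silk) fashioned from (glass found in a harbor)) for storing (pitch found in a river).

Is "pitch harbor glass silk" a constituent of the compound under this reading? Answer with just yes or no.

The top-level split is [river pitch] [harbor glass silk lamp]; the full structure is [[river pitch] [[harbor glass] [silk lamp]]].
"pitch harbor glass silk" straddles a constituent boundary, so it is not a single unit.

no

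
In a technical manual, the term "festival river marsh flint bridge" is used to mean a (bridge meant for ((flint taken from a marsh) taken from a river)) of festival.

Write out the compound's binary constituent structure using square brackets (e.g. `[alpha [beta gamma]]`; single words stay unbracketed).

[festival [[river [marsh flint]] bridge]]

At the top level: head "bridge" (specifically "river marsh flint bridge"); modifier "festival".
Inside "river marsh flint bridge": head "bridge", modifier "river marsh flint".
Inside "river marsh flint": head "flint" (specifically "marsh flint"), modifier "river".
Inside "marsh flint": head "flint", modifier "marsh".
So the structure is [festival [[river [marsh flint]] bridge]].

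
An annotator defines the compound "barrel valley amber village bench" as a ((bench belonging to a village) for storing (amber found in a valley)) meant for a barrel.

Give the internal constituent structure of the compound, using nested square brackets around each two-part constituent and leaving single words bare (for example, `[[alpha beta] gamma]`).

[barrel [[valley amber] [village bench]]]

Whole compound: head "bench" (specifically "valley amber village bench"), modifier "barrel".
"valley amber village bench" → head "bench" (specifically "village bench"), modifier "valley amber".
"valley amber" → head "amber", modifier "valley".
"village bench" → head "bench", modifier "village".
So the structure is [barrel [[valley amber] [village bench]]].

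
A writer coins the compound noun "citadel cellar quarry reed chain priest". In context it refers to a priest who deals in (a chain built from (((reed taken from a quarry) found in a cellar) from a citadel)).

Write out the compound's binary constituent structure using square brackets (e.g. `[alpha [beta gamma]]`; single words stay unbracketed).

Overall it is a kind of priest; the modifier is "citadel cellar quarry reed chain".
"citadel cellar quarry reed chain" → head "chain", modifier "citadel cellar quarry reed".
"citadel cellar quarry reed" → head "reed" (specifically "cellar quarry reed"), modifier "citadel".
"cellar quarry reed" → head "reed" (specifically "quarry reed"), modifier "cellar".
"quarry reed" → head "reed", modifier "quarry".
So the structure is [[[citadel [cellar [quarry reed]]] chain] priest].

[[[citadel [cellar [quarry reed]]] chain] priest]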